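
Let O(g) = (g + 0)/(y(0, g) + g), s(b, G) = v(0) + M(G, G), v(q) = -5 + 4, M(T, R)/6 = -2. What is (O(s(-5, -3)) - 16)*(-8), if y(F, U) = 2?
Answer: 1304/11 ≈ 118.55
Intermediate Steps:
M(T, R) = -12 (M(T, R) = 6*(-2) = -12)
v(q) = -1
s(b, G) = -13 (s(b, G) = -1 - 12 = -13)
O(g) = g/(2 + g) (O(g) = (g + 0)/(2 + g) = g/(2 + g))
(O(s(-5, -3)) - 16)*(-8) = (-13/(2 - 13) - 16)*(-8) = (-13/(-11) - 16)*(-8) = (-13*(-1/11) - 16)*(-8) = (13/11 - 16)*(-8) = -163/11*(-8) = 1304/11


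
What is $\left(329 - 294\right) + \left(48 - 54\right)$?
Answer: $29$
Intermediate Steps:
$\left(329 - 294\right) + \left(48 - 54\right) = 35 + \left(48 - 54\right) = 35 - 6 = 29$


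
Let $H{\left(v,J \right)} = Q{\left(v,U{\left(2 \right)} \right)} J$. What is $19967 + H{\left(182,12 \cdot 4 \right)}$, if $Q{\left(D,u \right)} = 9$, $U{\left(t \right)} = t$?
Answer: $20399$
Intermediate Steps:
$H{\left(v,J \right)} = 9 J$
$19967 + H{\left(182,12 \cdot 4 \right)} = 19967 + 9 \cdot 12 \cdot 4 = 19967 + 9 \cdot 48 = 19967 + 432 = 20399$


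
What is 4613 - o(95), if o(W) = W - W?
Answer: 4613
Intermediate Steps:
o(W) = 0
4613 - o(95) = 4613 - 1*0 = 4613 + 0 = 4613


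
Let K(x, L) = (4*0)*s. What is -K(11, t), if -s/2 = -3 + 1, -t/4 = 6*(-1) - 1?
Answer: 0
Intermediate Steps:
t = 28 (t = -4*(6*(-1) - 1) = -4*(-6 - 1) = -4*(-7) = 28)
s = 4 (s = -2*(-3 + 1) = -2*(-2) = 4)
K(x, L) = 0 (K(x, L) = (4*0)*4 = 0*4 = 0)
-K(11, t) = -1*0 = 0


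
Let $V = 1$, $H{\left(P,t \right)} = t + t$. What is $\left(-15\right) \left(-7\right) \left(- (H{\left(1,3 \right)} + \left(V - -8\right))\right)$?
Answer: $-1575$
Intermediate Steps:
$H{\left(P,t \right)} = 2 t$
$\left(-15\right) \left(-7\right) \left(- (H{\left(1,3 \right)} + \left(V - -8\right))\right) = \left(-15\right) \left(-7\right) \left(- (2 \cdot 3 + \left(1 - -8\right))\right) = 105 \left(- (6 + \left(1 + 8\right))\right) = 105 \left(- (6 + 9)\right) = 105 \left(\left(-1\right) 15\right) = 105 \left(-15\right) = -1575$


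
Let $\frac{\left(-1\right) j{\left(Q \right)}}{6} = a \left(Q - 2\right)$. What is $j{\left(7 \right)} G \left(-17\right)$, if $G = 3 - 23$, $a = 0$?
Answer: $0$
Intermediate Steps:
$j{\left(Q \right)} = 0$ ($j{\left(Q \right)} = - 6 \cdot 0 \left(Q - 2\right) = - 6 \cdot 0 \left(-2 + Q\right) = \left(-6\right) 0 = 0$)
$G = -20$
$j{\left(7 \right)} G \left(-17\right) = 0 \left(-20\right) \left(-17\right) = 0 \left(-17\right) = 0$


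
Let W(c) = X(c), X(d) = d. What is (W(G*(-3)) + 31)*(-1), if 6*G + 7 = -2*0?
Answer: -69/2 ≈ -34.500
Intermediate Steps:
G = -7/6 (G = -7/6 + (-2*0)/6 = -7/6 + (⅙)*0 = -7/6 + 0 = -7/6 ≈ -1.1667)
W(c) = c
(W(G*(-3)) + 31)*(-1) = (-7/6*(-3) + 31)*(-1) = (7/2 + 31)*(-1) = (69/2)*(-1) = -69/2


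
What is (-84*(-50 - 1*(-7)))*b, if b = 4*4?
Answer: 57792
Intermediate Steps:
b = 16
(-84*(-50 - 1*(-7)))*b = -84*(-50 - 1*(-7))*16 = -84*(-50 + 7)*16 = -84*(-43)*16 = 3612*16 = 57792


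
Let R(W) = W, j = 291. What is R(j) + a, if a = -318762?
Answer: -318471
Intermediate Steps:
R(j) + a = 291 - 318762 = -318471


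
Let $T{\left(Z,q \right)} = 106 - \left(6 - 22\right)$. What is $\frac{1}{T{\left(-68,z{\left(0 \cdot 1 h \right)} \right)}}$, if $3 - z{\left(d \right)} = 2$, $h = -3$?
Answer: $\frac{1}{122} \approx 0.0081967$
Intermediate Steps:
$z{\left(d \right)} = 1$ ($z{\left(d \right)} = 3 - 2 = 1$)
$T{\left(Z,q \right)} = 122$ ($T{\left(Z,q \right)} = 106 - \left(6 - 22\right) = 106 - -16 = 106 + 16 = 122$)
$\frac{1}{T{\left(-68,z{\left(0 \cdot 1 h \right)} \right)}} = \frac{1}{122}$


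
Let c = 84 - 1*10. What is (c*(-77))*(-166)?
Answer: 945868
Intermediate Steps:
c = 74 (c = 84 - 10 = 74)
(c*(-77))*(-166) = (74*(-77))*(-166) = -5698*(-166) = 945868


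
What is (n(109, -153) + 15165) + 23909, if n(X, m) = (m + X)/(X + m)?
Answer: 39075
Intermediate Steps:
n(X, m) = 1 (n(X, m) = (X + m)/(X + m) = 1)
(n(109, -153) + 15165) + 23909 = (1 + 15165) + 23909 = 15166 + 23909 = 39075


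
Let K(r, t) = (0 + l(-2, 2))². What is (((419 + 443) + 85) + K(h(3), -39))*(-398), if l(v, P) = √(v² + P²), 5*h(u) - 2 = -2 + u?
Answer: -380090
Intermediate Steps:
h(u) = u/5 (h(u) = ⅖ + (-2 + u)/5 = ⅖ + (-⅖ + u/5) = u/5)
l(v, P) = √(P² + v²)
K(r, t) = 8 (K(r, t) = (0 + √(2² + (-2)²))² = (0 + √(4 + 4))² = (0 + √8)² = (0 + 2*√2)² = (2*√2)² = 8)
(((419 + 443) + 85) + K(h(3), -39))*(-398) = (((419 + 443) + 85) + 8)*(-398) = ((862 + 85) + 8)*(-398) = (947 + 8)*(-398) = 955*(-398) = -380090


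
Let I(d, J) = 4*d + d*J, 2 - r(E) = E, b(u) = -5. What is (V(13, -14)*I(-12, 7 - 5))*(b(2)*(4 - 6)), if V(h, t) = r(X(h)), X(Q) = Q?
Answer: 7920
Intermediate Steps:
r(E) = 2 - E
V(h, t) = 2 - h
I(d, J) = 4*d + J*d
(V(13, -14)*I(-12, 7 - 5))*(b(2)*(4 - 6)) = ((2 - 1*13)*(-12*(4 + (7 - 5))))*(-5*(4 - 6)) = ((2 - 13)*(-12*(4 + 2)))*(-5*(-2)) = -(-132)*6*10 = -11*(-72)*10 = 792*10 = 7920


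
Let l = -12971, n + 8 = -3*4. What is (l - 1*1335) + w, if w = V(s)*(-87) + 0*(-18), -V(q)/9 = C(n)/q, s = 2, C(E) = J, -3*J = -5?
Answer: -27307/2 ≈ -13654.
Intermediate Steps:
J = 5/3 (J = -1/3*(-5) = 5/3 ≈ 1.6667)
n = -20 (n = -8 - 3*4 = -8 - 12 = -20)
C(E) = 5/3
V(q) = -15/q
w = 1305/2 (w = -15/2*(-87) + 0*(-18) = -15*1/2*(-87) + 0 = -15/2*(-87) + 0 = 1305/2 + 0 = 1305/2 ≈ 652.50)
(l - 1*1335) + w = (-12971 - 1*1335) + 1305/2 = (-12971 - 1335) + 1305/2 = -14306 + 1305/2 = -27307/2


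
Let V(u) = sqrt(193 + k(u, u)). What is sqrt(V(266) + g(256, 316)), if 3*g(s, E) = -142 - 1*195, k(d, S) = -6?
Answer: sqrt(-1011 + 9*sqrt(187))/3 ≈ 9.9327*I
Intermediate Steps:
g(s, E) = -337/3 (g(s, E) = (-142 - 1*195)/3 = (-142 - 195)/3 = (1/3)*(-337) = -337/3)
V(u) = sqrt(187) (V(u) = sqrt(193 - 6) = sqrt(187))
sqrt(V(266) + g(256, 316)) = sqrt(sqrt(187) - 337/3) = sqrt(-337/3 + sqrt(187))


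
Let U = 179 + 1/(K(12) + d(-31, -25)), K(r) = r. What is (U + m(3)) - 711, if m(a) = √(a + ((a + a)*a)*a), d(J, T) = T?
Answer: -6917/13 + √57 ≈ -524.53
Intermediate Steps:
U = 2326/13 (U = 179 + 1/(12 - 25) = 179 + 1/(-13) = 179 - 1/13 = 2326/13 ≈ 178.92)
m(a) = √(a + 2*a³) (m(a) = √(a + ((2*a)*a)*a) = √(a + (2*a²)*a) = √(a + 2*a³))
(U + m(3)) - 711 = (2326/13 + √(3 + 2*3³)) - 711 = (2326/13 + √(3 + 2*27)) - 711 = (2326/13 + √(3 + 54)) - 711 = (2326/13 + √57) - 711 = -6917/13 + √57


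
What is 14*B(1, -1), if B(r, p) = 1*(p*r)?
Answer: -14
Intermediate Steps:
B(r, p) = p*r
14*B(1, -1) = 14*(-1*1) = 14*(-1) = -14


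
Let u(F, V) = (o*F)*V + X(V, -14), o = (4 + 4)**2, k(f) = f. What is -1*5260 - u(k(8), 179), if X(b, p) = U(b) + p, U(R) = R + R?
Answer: -97252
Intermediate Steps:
U(R) = 2*R
X(b, p) = p + 2*b (X(b, p) = 2*b + p = p + 2*b)
o = 64 (o = 8**2 = 64)
u(F, V) = -14 + 2*V + 64*F*V (u(F, V) = (64*F)*V + (-14 + 2*V) = 64*F*V + (-14 + 2*V) = -14 + 2*V + 64*F*V)
-1*5260 - u(k(8), 179) = -1*5260 - (-14 + 2*179 + 64*8*179) = -5260 - (-14 + 358 + 91648) = -5260 - 1*91992 = -5260 - 91992 = -97252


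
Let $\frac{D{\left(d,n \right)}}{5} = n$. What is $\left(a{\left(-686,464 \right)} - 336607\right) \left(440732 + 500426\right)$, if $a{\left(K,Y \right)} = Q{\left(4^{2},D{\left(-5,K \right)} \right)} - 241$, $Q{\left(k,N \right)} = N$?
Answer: $-320255361924$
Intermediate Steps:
$D{\left(d,n \right)} = 5 n$
$a{\left(K,Y \right)} = -241 + 5 K$ ($a{\left(K,Y \right)} = 5 K - 241 = -241 + 5 K$)
$\left(a{\left(-686,464 \right)} - 336607\right) \left(440732 + 500426\right) = \left(\left(-241 + 5 \left(-686\right)\right) - 336607\right) \left(440732 + 500426\right) = \left(\left(-241 - 3430\right) - 336607\right) 941158 = \left(-3671 - 336607\right) 941158 = \left(-340278\right) 941158 = -320255361924$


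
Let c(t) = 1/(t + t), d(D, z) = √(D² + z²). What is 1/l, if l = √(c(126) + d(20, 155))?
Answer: 6*√7/√(1 + 1260*√977) ≈ 0.079990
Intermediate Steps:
c(t) = 1/(2*t)
l = √(1/252 + 5*√977) (l = √((½)/126 + √(20² + 155²)) = √((½)*(1/126) + √(400 + 24025)) = √(1/252 + √24425) = √(1/252 + 5*√977) ≈ 12.502)
1/l = 1/(√(7 + 8820*√977)/42) = 42/√(7 + 8820*√977)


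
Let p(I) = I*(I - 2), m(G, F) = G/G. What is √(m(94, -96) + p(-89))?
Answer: 90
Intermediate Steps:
m(G, F) = 1
p(I) = I*(-2 + I)
√(m(94, -96) + p(-89)) = √(1 - 89*(-2 - 89)) = √(1 - 89*(-91)) = √(1 + 8099) = √8100 = 90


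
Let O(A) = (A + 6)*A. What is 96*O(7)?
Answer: 8736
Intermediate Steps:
O(A) = A*(6 + A) (O(A) = (6 + A)*A = A*(6 + A))
96*O(7) = 96*(7*(6 + 7)) = 96*(7*13) = 96*91 = 8736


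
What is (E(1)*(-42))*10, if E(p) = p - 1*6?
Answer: 2100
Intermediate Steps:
E(p) = -6 + p (E(p) = p - 6 = -6 + p)
(E(1)*(-42))*10 = ((-6 + 1)*(-42))*10 = -5*(-42)*10 = 210*10 = 2100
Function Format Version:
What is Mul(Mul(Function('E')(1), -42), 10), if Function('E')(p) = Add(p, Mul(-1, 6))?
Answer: 2100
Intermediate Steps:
Function('E')(p) = Add(-6, p) (Function('E')(p) = Add(p, -6) = Add(-6, p))
Mul(Mul(Function('E')(1), -42), 10) = Mul(Mul(Add(-6, 1), -42), 10) = Mul(Mul(-5, -42), 10) = Mul(210, 10) = 2100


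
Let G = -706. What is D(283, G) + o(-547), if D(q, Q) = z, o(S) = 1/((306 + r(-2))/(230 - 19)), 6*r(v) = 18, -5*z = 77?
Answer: -22738/1545 ≈ -14.717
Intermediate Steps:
z = -77/5 (z = -⅕*77 = -77/5 ≈ -15.400)
r(v) = 3 (r(v) = (⅙)*18 = 3)
o(S) = 211/309 (o(S) = 1/((306 + 3)/(230 - 19)) = 1/(309/211) = 211/309)
D(q, Q) = -77/5
D(283, G) + o(-547) = -77/5 + 211/309 = -22738/1545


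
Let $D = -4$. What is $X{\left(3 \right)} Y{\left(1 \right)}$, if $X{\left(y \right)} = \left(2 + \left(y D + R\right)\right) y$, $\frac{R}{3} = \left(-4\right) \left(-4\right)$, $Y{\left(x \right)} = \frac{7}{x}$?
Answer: $798$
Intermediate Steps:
$R = 48$ ($R = 3 \left(\left(-4\right) \left(-4\right)\right) = 3 \cdot 16 = 48$)
$X{\left(y \right)} = y \left(50 - 4 y\right)$ ($X{\left(y \right)} = \left(2 + \left(y \left(-4\right) + 48\right)\right) y = \left(2 - \left(-48 + 4 y\right)\right) y = \left(50 - 4 y\right) y = y \left(50 - 4 y\right)$)
$X{\left(3 \right)} Y{\left(1 \right)} = 2 \cdot 3 \left(25 - 6\right) \frac{7}{1} = 2 \cdot 3 \left(25 - 6\right) 7 \cdot 1 = 2 \cdot 3 \cdot 19 \cdot 7 = 114 \cdot 7 = 798$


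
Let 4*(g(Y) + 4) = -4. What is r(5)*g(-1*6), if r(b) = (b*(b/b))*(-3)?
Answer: 75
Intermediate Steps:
g(Y) = -5 (g(Y) = -4 + (1/4)*(-4) = -4 - 1 = -5)
r(b) = -3*b (r(b) = (b*1)*(-3) = b*(-3) = -3*b)
r(5)*g(-1*6) = -3*5*(-5) = -15*(-5) = 75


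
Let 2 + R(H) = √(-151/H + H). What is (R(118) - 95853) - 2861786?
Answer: -2957641 + √1625214/118 ≈ -2.9576e+6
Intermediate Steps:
R(H) = -2 + √(H - 151/H) (R(H) = -2 + √(-151/H + H) = -2 + √(H - 151/H))
(R(118) - 95853) - 2861786 = ((-2 + √(118 - 151/118)) - 95853) - 2861786 = ((-2 + √(13773/118)) - 95853) - 2861786 = ((-2 + √1625214/118) - 95853) - 2861786 = (-95855 + √1625214/118) - 2861786 = -2957641 + √1625214/118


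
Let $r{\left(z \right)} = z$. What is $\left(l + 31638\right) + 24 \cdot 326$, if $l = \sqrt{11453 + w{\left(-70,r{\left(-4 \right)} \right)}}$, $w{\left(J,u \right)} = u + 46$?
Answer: $39462 + 11 \sqrt{95} \approx 39569.0$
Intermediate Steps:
$w{\left(J,u \right)} = 46 + u$
$l = 11 \sqrt{95}$ ($l = \sqrt{11453 + \left(46 - 4\right)} = \sqrt{11453 + 42} = \sqrt{11495} = 11 \sqrt{95} \approx 107.21$)
$\left(l + 31638\right) + 24 \cdot 326 = \left(11 \sqrt{95} + 31638\right) + 24 \cdot 326 = \left(31638 + 11 \sqrt{95}\right) + 7824 = 39462 + 11 \sqrt{95}$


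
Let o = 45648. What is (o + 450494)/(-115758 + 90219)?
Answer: -496142/25539 ≈ -19.427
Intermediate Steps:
(o + 450494)/(-115758 + 90219) = (45648 + 450494)/(-115758 + 90219) = 496142/(-25539) = 496142*(-1/25539) = -496142/25539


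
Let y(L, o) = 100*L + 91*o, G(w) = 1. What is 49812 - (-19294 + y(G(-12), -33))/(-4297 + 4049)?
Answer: 12331179/248 ≈ 49723.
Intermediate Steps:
y(L, o) = 91*o + 100*L
49812 - (-19294 + y(G(-12), -33))/(-4297 + 4049) = 49812 - (-19294 + (91*(-33) + 100*1))/(-4297 + 4049) = 49812 - (-19294 + (-3003 + 100))/(-248) = 49812 - (-19294 - 2903)*(-1)/248 = 49812 - (-22197)*(-1)/248 = 49812 - 1*22197/248 = 49812 - 22197/248 = 12331179/248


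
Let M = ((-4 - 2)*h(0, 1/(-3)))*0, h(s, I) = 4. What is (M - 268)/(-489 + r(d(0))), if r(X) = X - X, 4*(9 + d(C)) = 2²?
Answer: 268/489 ≈ 0.54806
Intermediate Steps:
d(C) = -8 (d(C) = -9 + (¼)*2² = -9 + (¼)*4 = -9 + 1 = -8)
r(X) = 0
M = 0 (M = ((-4 - 2)*4)*0 = -6*4*0 = -24*0 = 0)
(M - 268)/(-489 + r(d(0))) = (0 - 268)/(-489 + 0) = -268/(-489) = -268*(-1/489) = 268/489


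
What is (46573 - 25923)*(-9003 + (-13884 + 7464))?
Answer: -318484950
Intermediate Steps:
(46573 - 25923)*(-9003 + (-13884 + 7464)) = 20650*(-9003 - 6420) = 20650*(-15423) = -318484950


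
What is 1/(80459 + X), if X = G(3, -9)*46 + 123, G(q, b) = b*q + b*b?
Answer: 1/83066 ≈ 1.2039e-5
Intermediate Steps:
G(q, b) = b² + b*q (G(q, b) = b*q + b² = b² + b*q)
X = 2607 (X = -9*(-9 + 3)*46 + 123 = -9*(-6)*46 + 123 = 54*46 + 123 = 2484 + 123 = 2607)
1/(80459 + X) = 1/(80459 + 2607) = 1/83066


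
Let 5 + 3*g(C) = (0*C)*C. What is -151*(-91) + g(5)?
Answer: 41218/3 ≈ 13739.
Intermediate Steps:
g(C) = -5/3 (g(C) = -5/3 + ((0*C)*C)/3 = -5/3 + (0*C)/3 = -5/3 + (1/3)*0 = -5/3 + 0 = -5/3)
-151*(-91) + g(5) = -151*(-91) - 5/3 = 13741 - 5/3 = 41218/3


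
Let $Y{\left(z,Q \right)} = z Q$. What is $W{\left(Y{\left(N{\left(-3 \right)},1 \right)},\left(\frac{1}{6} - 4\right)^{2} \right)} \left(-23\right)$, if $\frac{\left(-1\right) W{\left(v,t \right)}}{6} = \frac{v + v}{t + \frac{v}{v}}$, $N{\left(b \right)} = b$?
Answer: $- \frac{29808}{565} \approx -52.758$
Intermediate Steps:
$Y{\left(z,Q \right)} = Q z$
$W{\left(v,t \right)} = - \frac{12 v}{1 + t}$ ($W{\left(v,t \right)} = - 6 \frac{v + v}{t + \frac{v}{v}} = - 6 \frac{2 v}{t + 1} = - 6 \frac{2 v}{1 + t} = - \frac{12 v}{1 + t}$)
$W{\left(Y{\left(N{\left(-3 \right)},1 \right)},\left(\frac{1}{6} - 4\right)^{2} \right)} \left(-23\right) = - \frac{12 \cdot 1 \left(-3\right)}{1 + \left(\frac{1}{6} - 4\right)^{2}} \left(-23\right) = \left(-12\right) \left(-3\right) \frac{1}{1 + \left(\frac{1}{6} - 4\right)^{2}} \left(-23\right) = \left(-12\right) \left(-3\right) \frac{1}{1 + \left(- \frac{23}{6}\right)^{2}} \left(-23\right) = \left(-12\right) \left(-3\right) \frac{1}{1 + \frac{529}{36}} \left(-23\right) = \left(-12\right) \left(-3\right) \frac{1}{\frac{565}{36}} \left(-23\right) = \left(-12\right) \left(-3\right) \frac{36}{565} \left(-23\right) = \frac{1296}{565} \left(-23\right) = - \frac{29808}{565}$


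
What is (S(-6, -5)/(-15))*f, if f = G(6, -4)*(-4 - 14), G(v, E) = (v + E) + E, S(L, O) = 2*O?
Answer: 24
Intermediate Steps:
G(v, E) = v + 2*E (G(v, E) = (E + v) + E = v + 2*E)
f = 36 (f = (6 + 2*(-4))*(-4 - 14) = (6 - 8)*(-18) = -2*(-18) = 36)
(S(-6, -5)/(-15))*f = ((2*(-5))/(-15))*36 = -10*(-1/15)*36 = (⅔)*36 = 24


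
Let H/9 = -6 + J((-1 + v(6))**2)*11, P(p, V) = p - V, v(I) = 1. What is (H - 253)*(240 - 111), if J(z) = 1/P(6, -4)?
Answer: -383259/10 ≈ -38326.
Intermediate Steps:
J(z) = 1/10 (J(z) = 1/(6 - 1*(-4)) = 1/(6 + 4) = 1/10)
H = -441/10 (H = 9*(-6 + (1/10)*11) = 9*(-6 + 11/10) = 9*(-49/10) = -441/10 ≈ -44.100)
(H - 253)*(240 - 111) = (-441/10 - 253)*(240 - 111) = -2971/10*129 = -383259/10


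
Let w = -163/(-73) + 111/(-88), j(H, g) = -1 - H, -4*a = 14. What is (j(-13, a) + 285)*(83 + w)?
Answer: 14564691/584 ≈ 24940.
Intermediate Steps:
a = -7/2 (a = -¼*14 = -7/2 ≈ -3.5000)
w = 6241/6424 (w = -163*(-1/73) + 111*(-1/88) = 163/73 - 111/88 = 6241/6424 ≈ 0.97151)
(j(-13, a) + 285)*(83 + w) = ((-1 - 1*(-13)) + 285)*(83 + 6241/6424) = ((-1 + 13) + 285)*(539433/6424) = (12 + 285)*(539433/6424) = 297*(539433/6424) = 14564691/584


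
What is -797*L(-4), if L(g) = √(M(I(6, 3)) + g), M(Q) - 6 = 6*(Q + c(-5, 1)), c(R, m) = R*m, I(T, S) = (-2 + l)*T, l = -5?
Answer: -1594*I*√70 ≈ -13336.0*I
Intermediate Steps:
I(T, S) = -7*T (I(T, S) = (-2 - 5)*T = -7*T)
M(Q) = -24 + 6*Q (M(Q) = 6 + 6*(Q - 5*1) = 6 + 6*(Q - 5) = 6 + 6*(-5 + Q) = 6 + (-30 + 6*Q) = -24 + 6*Q)
L(g) = √(-276 + g) (L(g) = √((-24 + 6*(-7*6)) + g) = √((-24 + 6*(-42)) + g) = √((-24 - 252) + g) = √(-276 + g))
-797*L(-4) = -797*√(-276 - 4) = -1594*I*√70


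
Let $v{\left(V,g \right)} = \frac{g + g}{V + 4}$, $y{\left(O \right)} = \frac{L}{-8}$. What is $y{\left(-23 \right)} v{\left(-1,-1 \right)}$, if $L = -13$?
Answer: $- \frac{13}{12} \approx -1.0833$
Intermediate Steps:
$y{\left(O \right)} = \frac{13}{8}$ ($y{\left(O \right)} = - \frac{13}{-8} = \left(-13\right) \left(- \frac{1}{8}\right) = \frac{13}{8}$)
$v{\left(V,g \right)} = \frac{2 g}{4 + V}$
$y{\left(-23 \right)} v{\left(-1,-1 \right)} = \frac{13 \cdot 2 \left(-1\right) \frac{1}{4 - 1}}{8} = \frac{13 \cdot 2 \left(-1\right) \frac{1}{3}}{8} = \frac{13}{8} \left(- \frac{2}{3}\right) = - \frac{13}{12}$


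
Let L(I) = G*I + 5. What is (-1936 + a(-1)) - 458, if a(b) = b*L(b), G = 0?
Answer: -2399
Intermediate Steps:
L(I) = 5 (L(I) = 0*I + 5 = 0 + 5 = 5)
a(b) = 5*b (a(b) = b*5 = 5*b)
(-1936 + a(-1)) - 458 = (-1936 + 5*(-1)) - 458 = (-1936 - 5) - 458 = -1941 - 458 = -2399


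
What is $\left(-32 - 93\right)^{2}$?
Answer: $15625$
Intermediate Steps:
$\left(-32 - 93\right)^{2} = \left(-125\right)^{2} = 15625$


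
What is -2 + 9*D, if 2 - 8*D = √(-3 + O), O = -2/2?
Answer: ¼ - 9*I/4 ≈ 0.25 - 2.25*I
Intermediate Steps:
O = -1 (O = -2*½ = -1)
D = ¼ - I/4 (D = ¼ - √(-3 - 1)/8 = ¼ - I/4 ≈ 0.25 - 0.25*I)
-2 + 9*D = -2 + 9*(¼ - I/4) = -2 + (9/4 - 9*I/4) = ¼ - 9*I/4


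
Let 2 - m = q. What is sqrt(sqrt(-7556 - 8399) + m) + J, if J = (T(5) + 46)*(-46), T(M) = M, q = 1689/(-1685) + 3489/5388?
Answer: -2346 + sqrt(5391515968585 + 2289562396900*I*sqrt(15955))/1513130 ≈ -2338.0 + 7.8734*I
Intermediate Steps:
q = -1073789/3026260 (q = 1689*(-1/1685) + 3489*(1/5388) = -1689/1685 + 1163/1796 = -1073789/3026260 ≈ -0.35482)
m = 7126309/3026260 (m = 2 - 1*(-1073789/3026260) = 2 + 1073789/3026260 = 7126309/3026260 ≈ 2.3548)
J = -2346 (J = (5 + 46)*(-46) = 51*(-46) = -2346)
sqrt(sqrt(-7556 - 8399) + m) + J = sqrt(sqrt(-7556 - 8399) + 7126309/3026260) - 2346 = sqrt(sqrt(-15955) + 7126309/3026260) - 2346 = sqrt(I*sqrt(15955) + 7126309/3026260) - 2346 = sqrt(7126309/3026260 + I*sqrt(15955)) - 2346 = -2346 + sqrt(7126309/3026260 + I*sqrt(15955))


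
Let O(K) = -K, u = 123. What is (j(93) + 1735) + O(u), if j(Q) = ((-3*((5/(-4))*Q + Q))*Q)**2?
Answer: 673272601/16 ≈ 4.2080e+7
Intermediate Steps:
j(Q) = 9*Q**4/16 (j(Q) = ((-3*((5*(-1/4))*Q + Q))*Q)**2 = ((-3*(-5*Q/4 + Q))*Q)**2 = ((-(-3)*Q/4)*Q)**2 = ((3*Q/4)*Q)**2 = (3*Q**2/4)**2 = 9*Q**4/16)
(j(93) + 1735) + O(u) = ((9/16)*93**4 + 1735) - 1*123 = ((9/16)*74805201 + 1735) - 123 = (673246809/16 + 1735) - 123 = 673274569/16 - 123 = 673272601/16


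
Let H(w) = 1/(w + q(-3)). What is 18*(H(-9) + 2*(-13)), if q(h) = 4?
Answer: -2358/5 ≈ -471.60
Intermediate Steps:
H(w) = 1/(4 + w) (H(w) = 1/(w + 4) = 1/(4 + w))
18*(H(-9) + 2*(-13)) = 18*(1/(4 - 9) + 2*(-13)) = 18*(1/(-5) - 26) = 18*(-⅕ - 26) = 18*(-131/5) = -2358/5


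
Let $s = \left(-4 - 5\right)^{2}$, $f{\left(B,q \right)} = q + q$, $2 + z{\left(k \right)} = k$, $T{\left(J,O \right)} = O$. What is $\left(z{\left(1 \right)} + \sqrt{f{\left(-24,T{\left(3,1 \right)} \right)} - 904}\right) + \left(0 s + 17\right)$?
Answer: $16 + i \sqrt{902} \approx 16.0 + 30.033 i$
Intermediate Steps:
$z{\left(k \right)} = -2 + k$
$f{\left(B,q \right)} = 2 q$
$s = 81$ ($s = \left(-9\right)^{2} = 81$)
$\left(z{\left(1 \right)} + \sqrt{f{\left(-24,T{\left(3,1 \right)} \right)} - 904}\right) + \left(0 s + 17\right) = \left(\left(-2 + 1\right) + \sqrt{2 \cdot 1 - 904}\right) + \left(0 \cdot 81 + 17\right) = \left(-1 + \sqrt{2 - 904}\right) + \left(0 + 17\right) = \left(-1 + \sqrt{-902}\right) + 17 = \left(-1 + i \sqrt{902}\right) + 17 = 16 + i \sqrt{902}$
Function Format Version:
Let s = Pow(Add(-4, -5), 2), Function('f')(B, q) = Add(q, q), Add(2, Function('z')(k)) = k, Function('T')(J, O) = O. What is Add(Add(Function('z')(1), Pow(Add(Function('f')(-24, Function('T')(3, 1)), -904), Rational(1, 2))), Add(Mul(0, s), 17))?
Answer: Add(16, Mul(I, Pow(902, Rational(1, 2)))) ≈ Add(16.000, Mul(30.033, I))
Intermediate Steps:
Function('z')(k) = Add(-2, k)
Function('f')(B, q) = Mul(2, q)
s = 81 (s = Pow(-9, 2) = 81)
Add(Add(Function('z')(1), Pow(Add(Function('f')(-24, Function('T')(3, 1)), -904), Rational(1, 2))), Add(Mul(0, s), 17)) = Add(Add(Add(-2, 1), Pow(Add(Mul(2, 1), -904), Rational(1, 2))), Add(Mul(0, 81), 17)) = Add(Add(-1, Pow(Add(2, -904), Rational(1, 2))), Add(0, 17)) = Add(Add(-1, Pow(-902, Rational(1, 2))), 17) = Add(Add(-1, Mul(I, Pow(902, Rational(1, 2)))), 17) = Add(16, Mul(I, Pow(902, Rational(1, 2))))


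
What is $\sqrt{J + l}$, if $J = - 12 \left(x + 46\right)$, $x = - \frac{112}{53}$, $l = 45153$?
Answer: $\frac{\sqrt{125355441}}{53} \approx 211.25$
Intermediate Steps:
$x = - \frac{112}{53}$ ($x = \left(-112\right) \frac{1}{53} = - \frac{112}{53} \approx -2.1132$)
$J = - \frac{27912}{53}$ ($J = - 12 \left(- \frac{112}{53} + 46\right) = \left(-12\right) \frac{2326}{53} = - \frac{27912}{53} \approx -526.64$)
$\sqrt{J + l} = \sqrt{- \frac{27912}{53} + 45153} = \sqrt{\frac{2365197}{53}} = \frac{\sqrt{125355441}}{53}$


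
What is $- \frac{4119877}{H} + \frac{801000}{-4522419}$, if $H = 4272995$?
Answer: $- \frac{2450497668607}{2147141530545} \approx -1.1413$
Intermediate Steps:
$- \frac{4119877}{H} + \frac{801000}{-4522419} = - \frac{4119877}{4272995} + \frac{801000}{-4522419} = \left(-4119877\right) \frac{1}{4272995} + 801000 \left(- \frac{1}{4522419}\right) = - \frac{4119877}{4272995} - \frac{89000}{502491} = - \frac{2450497668607}{2147141530545}$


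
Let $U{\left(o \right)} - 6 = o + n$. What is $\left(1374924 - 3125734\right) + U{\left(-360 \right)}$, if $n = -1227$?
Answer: $-1752391$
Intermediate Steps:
$U{\left(o \right)} = -1221 + o$ ($U{\left(o \right)} = 6 + \left(o - 1227\right) = 6 + \left(-1227 + o\right) = -1221 + o$)
$\left(1374924 - 3125734\right) + U{\left(-360 \right)} = \left(1374924 - 3125734\right) - 1581 = -1750810 - 1581 = -1752391$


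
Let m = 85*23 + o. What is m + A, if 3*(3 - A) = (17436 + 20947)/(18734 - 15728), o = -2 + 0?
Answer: 17600825/9018 ≈ 1951.7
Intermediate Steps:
o = -2
m = 1953 (m = 85*23 - 2 = 1955 - 2 = 1953)
A = -11329/9018 (A = 3 - (17436 + 20947)/(3*(18734 - 15728)) = 3 - 38383/(3*3006) = 3 - 1/3*38383/3006 = 3 - 38383/9018 = -11329/9018 ≈ -1.2563)
m + A = 1953 - 11329/9018 = 17600825/9018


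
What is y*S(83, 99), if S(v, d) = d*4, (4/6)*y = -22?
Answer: -13068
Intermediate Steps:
y = -33 (y = (3/2)*(-22) = -33)
S(v, d) = 4*d
y*S(83, 99) = -132*99 = -33*396 = -13068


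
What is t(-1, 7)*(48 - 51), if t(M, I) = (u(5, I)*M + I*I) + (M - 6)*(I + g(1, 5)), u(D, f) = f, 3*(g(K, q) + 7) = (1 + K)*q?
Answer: -56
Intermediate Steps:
g(K, q) = -7 + q*(1 + K)/3 (g(K, q) = -7 + ((1 + K)*q)/3 = -7 + (q*(1 + K))/3 = -7 + q*(1 + K)/3)
t(M, I) = I² + I*M + (-6 + M)*(-11/3 + I) (t(M, I) = (I*M + I*I) + (M - 6)*(I + (-7 + (⅓)*5 + (⅓)*1*5)) = (I*M + I²) + (-6 + M)*(I + (-7 + 5/3 + 5/3)) = (I² + I*M) + (-6 + M)*(I - 11/3) = (I² + I*M) + (-6 + M)*(-11/3 + I) = I² + I*M + (-6 + M)*(-11/3 + I))
t(-1, 7)*(48 - 51) = (22 + 7² - 6*7 - 11/3*(-1) + 2*7*(-1))*(48 - 51) = (22 + 49 - 42 + 11/3 - 14)*(-3) = (56/3)*(-3) = -56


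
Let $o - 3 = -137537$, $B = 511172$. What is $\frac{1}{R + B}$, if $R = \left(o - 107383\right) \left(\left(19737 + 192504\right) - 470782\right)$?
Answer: $\frac{1}{63321597269} \approx 1.5792 \cdot 10^{-11}$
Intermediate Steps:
$o = -137534$ ($o = 3 - 137537 = -137534$)
$R = 63321086097$ ($R = \left(-137534 - 107383\right) \left(\left(19737 + 192504\right) - 470782\right) = - 244917 \left(212241 - 470782\right) = \left(-244917\right) \left(-258541\right) = 63321086097$)
$\frac{1}{R + B} = \frac{1}{63321086097 + 511172} = \frac{1}{63321597269}$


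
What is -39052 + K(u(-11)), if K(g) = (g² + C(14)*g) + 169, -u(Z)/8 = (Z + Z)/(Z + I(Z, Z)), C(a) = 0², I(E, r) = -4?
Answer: -8717699/225 ≈ -38745.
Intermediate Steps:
C(a) = 0
u(Z) = -16*Z/(-4 + Z) (u(Z) = -8*(Z + Z)/(Z - 4) = -8*2*Z/(-4 + Z) = -16*Z/(-4 + Z))
K(g) = 169 + g² (K(g) = (g² + 0*g) + 169 = (g² + 0) + 169 = g² + 169 = 169 + g²)
-39052 + K(u(-11)) = -39052 + (169 + (-16*(-11)/(-4 - 11))²) = -39052 + (169 + (-16*(-11)/(-15))²) = -39052 + (169 + (-16*(-11)*(-1/15))²) = -39052 + (169 + (-176/15)²) = -39052 + (169 + 30976/225) = -39052 + 69001/225 = -8717699/225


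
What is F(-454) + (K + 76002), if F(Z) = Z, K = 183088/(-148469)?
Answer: 11216352924/148469 ≈ 75547.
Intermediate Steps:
K = -183088/148469 (K = 183088*(-1/148469) = -183088/148469 ≈ -1.2332)
F(-454) + (K + 76002) = -454 + (-183088/148469 + 76002) = -454 + 11283757850/148469 = 11216352924/148469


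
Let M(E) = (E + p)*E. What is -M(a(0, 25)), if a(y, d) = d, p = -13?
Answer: -300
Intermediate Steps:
M(E) = E*(-13 + E) (M(E) = (E - 13)*E = (-13 + E)*E = E*(-13 + E))
-M(a(0, 25)) = -25*(-13 + 25) = -25*12 = -1*300 = -300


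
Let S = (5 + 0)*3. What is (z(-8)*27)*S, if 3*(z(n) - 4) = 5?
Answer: 2295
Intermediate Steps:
z(n) = 17/3 (z(n) = 4 + (⅓)*5 = 4 + 5/3 = 17/3)
S = 15 (S = 5*3 = 15)
(z(-8)*27)*S = ((17/3)*27)*15 = 153*15 = 2295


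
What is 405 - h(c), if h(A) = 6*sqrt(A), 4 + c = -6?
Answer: 405 - 6*I*sqrt(10) ≈ 405.0 - 18.974*I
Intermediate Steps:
c = -10 (c = -4 - 6 = -10)
405 - h(c) = 405 - 6*sqrt(-10) = 405 - 6*I*sqrt(10)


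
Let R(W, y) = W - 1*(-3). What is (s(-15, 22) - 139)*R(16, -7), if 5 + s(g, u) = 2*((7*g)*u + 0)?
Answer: -90516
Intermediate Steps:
R(W, y) = 3 + W (R(W, y) = W + 3 = 3 + W)
s(g, u) = -5 + 14*g*u (s(g, u) = -5 + 2*((7*g)*u + 0) = -5 + 2*(7*g*u + 0) = -5 + 2*(7*g*u) = -5 + 14*g*u)
(s(-15, 22) - 139)*R(16, -7) = ((-5 + 14*(-15)*22) - 139)*(3 + 16) = ((-5 - 4620) - 139)*19 = (-4625 - 139)*19 = -4764*19 = -90516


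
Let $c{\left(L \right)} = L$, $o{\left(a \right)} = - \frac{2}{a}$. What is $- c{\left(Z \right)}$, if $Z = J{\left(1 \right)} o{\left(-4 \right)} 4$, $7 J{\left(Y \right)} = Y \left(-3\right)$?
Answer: $\frac{6}{7} \approx 0.85714$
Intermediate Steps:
$J{\left(Y \right)} = - \frac{3 Y}{7}$ ($J{\left(Y \right)} = \frac{Y \left(-3\right)}{7} = \frac{\left(-3\right) Y}{7} = - \frac{3 Y}{7}$)
$Z = - \frac{6}{7}$ ($Z = \left(- \frac{3}{7}\right) 1 \left(- \frac{2}{-4}\right) 4 = - \frac{3 \left(\left(-2\right) \left(- \frac{1}{4}\right)\right)}{7} \cdot 4 = \left(- \frac{3}{7}\right) \frac{1}{2} \cdot 4 = \left(- \frac{3}{14}\right) 4 = - \frac{6}{7} \approx -0.85714$)
$- c{\left(Z \right)} = \left(-1\right) \left(- \frac{6}{7}\right) = \frac{6}{7}$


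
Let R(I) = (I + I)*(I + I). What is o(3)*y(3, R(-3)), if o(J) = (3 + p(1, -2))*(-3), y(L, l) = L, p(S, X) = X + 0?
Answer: -9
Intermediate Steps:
p(S, X) = X
R(I) = 4*I² (R(I) = (2*I)*(2*I) = 4*I²)
o(J) = -3 (o(J) = (3 - 2)*(-3) = 1*(-3) = -3)
o(3)*y(3, R(-3)) = -3*3 = -9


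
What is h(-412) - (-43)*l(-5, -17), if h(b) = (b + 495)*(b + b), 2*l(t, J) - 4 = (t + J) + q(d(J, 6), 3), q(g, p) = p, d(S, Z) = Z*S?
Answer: -137429/2 ≈ -68715.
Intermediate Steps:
d(S, Z) = S*Z
l(t, J) = 7/2 + J/2 + t/2 (l(t, J) = 2 + ((t + J) + 3)/2 = 2 + ((J + t) + 3)/2 = 2 + (3 + J + t)/2 = 2 + (3/2 + J/2 + t/2) = 7/2 + J/2 + t/2)
h(b) = 2*b*(495 + b) (h(b) = (495 + b)*(2*b) = 2*b*(495 + b))
h(-412) - (-43)*l(-5, -17) = 2*(-412)*(495 - 412) - (-43)*(7/2 + (1/2)*(-17) + (1/2)*(-5)) = 2*(-412)*83 - (-43)*(7/2 - 17/2 - 5/2) = -68392 - (-43)*(-15)/2 = -68392 - 1*645/2 = -68392 - 645/2 = -137429/2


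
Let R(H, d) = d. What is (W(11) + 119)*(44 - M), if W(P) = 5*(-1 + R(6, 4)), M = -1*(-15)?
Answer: 3886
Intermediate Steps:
M = 15
W(P) = 15 (W(P) = 5*(-1 + 4) = 5*3 = 15)
(W(11) + 119)*(44 - M) = (15 + 119)*(44 - 1*15) = 134*(44 - 15) = 134*29 = 3886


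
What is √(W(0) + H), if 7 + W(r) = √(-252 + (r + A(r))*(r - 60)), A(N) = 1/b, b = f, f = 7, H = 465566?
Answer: √(22812391 + 28*I*√798)/7 ≈ 682.32 + 0.011829*I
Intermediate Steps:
b = 7
A(N) = ⅐ (A(N) = 1/7 = ⅐)
W(r) = -7 + √(-252 + (-60 + r)*(⅐ + r)) (W(r) = -7 + √(-252 + (r + ⅐)*(r - 60)) = -7 + √(-252 + (⅐ + r)*(-60 + r)) = -7 + √(-252 + (-60 + r)*(⅐ + r)))
√(W(0) + H) = √((-7 + √(-12768 - 2933*0 + 49*0²)/7) + 465566) = √((-7 + √(-12768 + 0 + 49*0)/7) + 465566) = √((-7 + √(-12768 + 0 + 0)/7) + 465566) = √((-7 + √(-12768)/7) + 465566) = √((-7 + (4*I*√798)/7) + 465566) = √((-7 + 4*I*√798/7) + 465566) = √(465559 + 4*I*√798/7)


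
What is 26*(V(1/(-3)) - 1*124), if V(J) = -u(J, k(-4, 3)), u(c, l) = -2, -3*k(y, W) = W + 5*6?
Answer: -3172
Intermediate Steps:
k(y, W) = -10 - W/3 (k(y, W) = -(W + 5*6)/3 = -(W + 30)/3 = -(30 + W)/3 = -10 - W/3)
V(J) = 2 (V(J) = -1*(-2) = 2)
26*(V(1/(-3)) - 1*124) = 26*(2 - 1*124) = 26*(2 - 124) = 26*(-122) = -3172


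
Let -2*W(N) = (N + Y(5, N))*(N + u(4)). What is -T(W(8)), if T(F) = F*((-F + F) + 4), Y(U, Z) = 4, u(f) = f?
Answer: 288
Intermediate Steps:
W(N) = -(4 + N)**2/2 (W(N) = -(N + 4)*(N + 4)/2 = -(4 + N)*(4 + N)/2 = -(4 + N)**2/2)
T(F) = 4*F (T(F) = F*(0 + 4) = F*4 = 4*F)
-T(W(8)) = -4*(-8 - 4*8 - 1/2*8**2) = -4*(-8 - 32 - 1/2*64) = -4*(-8 - 32 - 32) = -4*(-72) = -1*(-288) = 288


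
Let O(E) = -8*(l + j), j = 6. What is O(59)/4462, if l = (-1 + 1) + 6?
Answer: -48/2231 ≈ -0.021515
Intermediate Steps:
l = 6 (l = 0 + 6 = 6)
O(E) = -96 (O(E) = -8*(6 + 6) = -8*12 = -96)
O(59)/4462 = -96/4462 = -96*1/4462 = -48/2231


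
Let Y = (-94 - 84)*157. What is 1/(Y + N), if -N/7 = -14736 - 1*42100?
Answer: 1/369906 ≈ 2.7034e-6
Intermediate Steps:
Y = -27946 (Y = -178*157 = -27946)
N = 397852 (N = -7*(-14736 - 1*42100) = -7*(-14736 - 42100) = -7*(-56836) = 397852)
1/(Y + N) = 1/(-27946 + 397852) = 1/369906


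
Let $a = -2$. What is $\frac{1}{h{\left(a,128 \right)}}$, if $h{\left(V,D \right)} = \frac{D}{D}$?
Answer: $1$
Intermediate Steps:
$h{\left(V,D \right)} = 1$
$\frac{1}{h{\left(a,128 \right)}} = 1^{-1} = 1$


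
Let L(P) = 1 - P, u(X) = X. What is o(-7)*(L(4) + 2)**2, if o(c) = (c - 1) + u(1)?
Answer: -7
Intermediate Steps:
o(c) = c (o(c) = (c - 1) + 1 = (-1 + c) + 1 = c)
o(-7)*(L(4) + 2)**2 = -7*((1 - 1*4) + 2)**2 = -7*((1 - 4) + 2)**2 = -7*(-3 + 2)**2 = -7*(-1)**2 = -7*1 = -7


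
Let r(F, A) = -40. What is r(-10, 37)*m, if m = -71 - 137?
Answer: 8320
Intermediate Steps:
m = -208
r(-10, 37)*m = -40*(-208) = 8320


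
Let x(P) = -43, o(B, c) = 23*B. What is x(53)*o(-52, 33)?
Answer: 51428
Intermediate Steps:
x(53)*o(-52, 33) = -989*(-52) = -43*(-1196) = 51428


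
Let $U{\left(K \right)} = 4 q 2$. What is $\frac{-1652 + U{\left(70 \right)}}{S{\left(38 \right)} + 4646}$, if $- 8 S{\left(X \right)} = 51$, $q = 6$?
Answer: $- \frac{12832}{37117} \approx -0.34572$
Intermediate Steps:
$S{\left(X \right)} = - \frac{51}{8}$ ($S{\left(X \right)} = \left(- \frac{1}{8}\right) 51 = - \frac{51}{8}$)
$U{\left(K \right)} = 48$ ($U{\left(K \right)} = 4 \cdot 6 \cdot 2 = 24 \cdot 2 = 48$)
$\frac{-1652 + U{\left(70 \right)}}{S{\left(38 \right)} + 4646} = \frac{-1652 + 48}{- \frac{51}{8} + 4646} = - \frac{1604}{\frac{37117}{8}} = \left(-1604\right) \frac{8}{37117} = - \frac{12832}{37117}$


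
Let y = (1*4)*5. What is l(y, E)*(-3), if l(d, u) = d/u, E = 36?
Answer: -5/3 ≈ -1.6667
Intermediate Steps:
y = 20 (y = 4*5 = 20)
l(y, E)*(-3) = (20/36)*(-3) = (20*(1/36))*(-3) = (5/9)*(-3) = -5/3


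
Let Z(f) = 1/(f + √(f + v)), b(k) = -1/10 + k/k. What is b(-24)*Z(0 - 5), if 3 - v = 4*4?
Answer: -9/86 - 27*I*√2/430 ≈ -0.10465 - 0.088799*I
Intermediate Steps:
v = -13 (v = 3 - 4*4 = 3 - 1*16 = 3 - 16 = -13)
b(k) = 9/10 (b(k) = -1*⅒ + 1 = -⅒ + 1 = 9/10)
Z(f) = 1/(f + √(-13 + f)) (Z(f) = 1/(f + √(f - 13)) = 1/(f + √(-13 + f)))
b(-24)*Z(0 - 5) = 9/(10*((0 - 5) + √(-13 + (0 - 5)))) = 9/(10*(-5 + √(-13 - 5))) = 9/(10*(-5 + √(-18))) = 9/(10*(-5 + 3*I*√2))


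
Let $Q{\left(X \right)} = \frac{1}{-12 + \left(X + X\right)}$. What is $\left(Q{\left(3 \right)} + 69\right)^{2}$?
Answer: $\frac{170569}{36} \approx 4738.0$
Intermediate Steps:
$Q{\left(X \right)} = \frac{1}{-12 + 2 X}$
$\left(Q{\left(3 \right)} + 69\right)^{2} = \left(\frac{1}{2 \left(-6 + 3\right)} + 69\right)^{2} = \left(\frac{1}{2 \left(-3\right)} + 69\right)^{2} = \left(\frac{1}{2} \left(- \frac{1}{3}\right) + 69\right)^{2} = \left(- \frac{1}{6} + 69\right)^{2} = \left(\frac{413}{6}\right)^{2} = \frac{170569}{36}$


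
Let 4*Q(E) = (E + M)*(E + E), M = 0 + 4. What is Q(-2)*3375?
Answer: -6750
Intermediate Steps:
M = 4
Q(E) = E*(4 + E)/2 (Q(E) = ((E + 4)*(E + E))/4 = ((4 + E)*(2*E))/4 = (2*E*(4 + E))/4 = E*(4 + E)/2)
Q(-2)*3375 = ((½)*(-2)*(4 - 2))*3375 = ((½)*(-2)*2)*3375 = -2*3375 = -6750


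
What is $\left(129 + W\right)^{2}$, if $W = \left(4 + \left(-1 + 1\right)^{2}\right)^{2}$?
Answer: $21025$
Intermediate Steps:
$W = 16$ ($W = \left(4 + 0^{2}\right)^{2} = \left(4 + 0\right)^{2} = 4^{2} = 16$)
$\left(129 + W\right)^{2} = \left(129 + 16\right)^{2} = 145^{2} = 21025$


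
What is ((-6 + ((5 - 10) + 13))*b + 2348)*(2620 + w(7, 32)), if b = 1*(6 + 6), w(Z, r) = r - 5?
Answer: 6278684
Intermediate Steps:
w(Z, r) = -5 + r
b = 12 (b = 1*12 = 12)
((-6 + ((5 - 10) + 13))*b + 2348)*(2620 + w(7, 32)) = ((-6 + ((5 - 10) + 13))*12 + 2348)*(2620 + (-5 + 32)) = ((-6 + (-5 + 13))*12 + 2348)*(2620 + 27) = ((-6 + 8)*12 + 2348)*2647 = (2*12 + 2348)*2647 = (24 + 2348)*2647 = 2372*2647 = 6278684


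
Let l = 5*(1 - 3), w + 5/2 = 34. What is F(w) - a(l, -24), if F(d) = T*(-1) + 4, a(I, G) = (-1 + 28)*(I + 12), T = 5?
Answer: -55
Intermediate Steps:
w = 63/2 (w = -5/2 + 34 = 63/2 ≈ 31.500)
l = -10 (l = 5*(-2) = -10)
a(I, G) = 324 + 27*I (a(I, G) = 27*(12 + I) = 324 + 27*I)
F(d) = -1 (F(d) = 5*(-1) + 4 = -5 + 4 = -1)
F(w) - a(l, -24) = -1 - (324 + 27*(-10)) = -1 - (324 - 270) = -1 - 1*54 = -1 - 54 = -55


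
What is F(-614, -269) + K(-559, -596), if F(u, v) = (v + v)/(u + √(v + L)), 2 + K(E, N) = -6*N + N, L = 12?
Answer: 1123789766/377253 + 538*I*√257/377253 ≈ 2978.9 + 0.022862*I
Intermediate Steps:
K(E, N) = -2 - 5*N (K(E, N) = -2 + (-6*N + N) = -2 - 5*N)
F(u, v) = 2*v/(u + √(12 + v)) (F(u, v) = (v + v)/(u + √(v + 12)) = (2*v)/(u + √(12 + v)) = 2*v/(u + √(12 + v)))
F(-614, -269) + K(-559, -596) = 2*(-269)/(-614 + √(12 - 269)) + (-2 - 5*(-596)) = 2*(-269)/(-614 + √(-257)) + (-2 + 2980) = 2*(-269)/(-614 + I*√257) + 2978 = -538/(-614 + I*√257) + 2978 = 2978 - 538/(-614 + I*√257)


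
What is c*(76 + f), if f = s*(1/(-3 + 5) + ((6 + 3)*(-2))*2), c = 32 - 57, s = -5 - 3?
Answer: -9000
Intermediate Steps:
s = -8
c = -25
f = 284 (f = -8*(1/(-3 + 5) + ((6 + 3)*(-2))*2) = -8*(1/2 + (9*(-2))*2) = -8*(1/2 - 18*2) = -8*(1/2 - 36) = -8*(-71/2) = 284)
c*(76 + f) = -25*(76 + 284) = -25*360 = -9000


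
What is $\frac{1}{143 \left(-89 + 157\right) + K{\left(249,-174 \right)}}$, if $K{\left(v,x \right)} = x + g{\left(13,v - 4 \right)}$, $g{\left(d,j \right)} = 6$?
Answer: $\frac{1}{9556} \approx 0.00010465$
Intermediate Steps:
$K{\left(v,x \right)} = 6 + x$ ($K{\left(v,x \right)} = x + 6 = 6 + x$)
$\frac{1}{143 \left(-89 + 157\right) + K{\left(249,-174 \right)}} = \frac{1}{143 \left(-89 + 157\right) + \left(6 - 174\right)} = \frac{1}{143 \cdot 68 - 168} = \frac{1}{9724 - 168} = \frac{1}{9556}$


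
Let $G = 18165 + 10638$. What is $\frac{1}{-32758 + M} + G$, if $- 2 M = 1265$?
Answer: $\frac{1923493141}{66781} \approx 28803.0$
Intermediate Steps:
$G = 28803$
$M = - \frac{1265}{2}$ ($M = \left(- \frac{1}{2}\right) 1265 = - \frac{1265}{2} \approx -632.5$)
$\frac{1}{-32758 + M} + G = \frac{1}{-32758 - \frac{1265}{2}} + 28803 = \frac{1}{- \frac{66781}{2}} + 28803 = - \frac{2}{66781} + 28803 = \frac{1923493141}{66781}$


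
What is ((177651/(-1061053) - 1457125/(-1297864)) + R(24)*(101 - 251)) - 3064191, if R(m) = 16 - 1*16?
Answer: -4219703742842414111/1377102490792 ≈ -3.0642e+6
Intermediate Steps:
R(m) = 0 (R(m) = 16 - 16 = 0)
((177651/(-1061053) - 1457125/(-1297864)) + R(24)*(101 - 251)) - 3064191 = ((177651/(-1061053) - 1457125/(-1297864)) + 0*(101 - 251)) - 3064191 = ((177651*(-1/1061053) - 1457125*(-1/1297864)) + 0*(-150)) - 3064191 = ((-177651/1061053 + 1457125/1297864) + 0) - 3064191 = (1315520015161/1377102490792 + 0) - 3064191 = 1315520015161/1377102490792 - 3064191 = -4219703742842414111/1377102490792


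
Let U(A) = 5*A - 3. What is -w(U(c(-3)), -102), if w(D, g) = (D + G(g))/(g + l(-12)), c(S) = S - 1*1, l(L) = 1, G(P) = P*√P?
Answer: -23/101 - 102*I*√102/101 ≈ -0.22772 - 10.199*I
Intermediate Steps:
G(P) = P^(3/2)
c(S) = -1 + S (c(S) = S - 1 = -1 + S)
U(A) = -3 + 5*A
w(D, g) = (D + g^(3/2))/(1 + g) (w(D, g) = (D + g^(3/2))/(g + 1) = (D + g^(3/2))/(1 + g))
-w(U(c(-3)), -102) = -((-3 + 5*(-1 - 3)) + (-102)^(3/2))/(1 - 102) = -((-3 + 5*(-4)) - 102*I*√102)/(-101) = -(-1)*((-3 - 20) - 102*I*√102)/101 = -(-1)*(-23 - 102*I*√102)/101 = -(23/101 + 102*I*√102/101) = -23/101 - 102*I*√102/101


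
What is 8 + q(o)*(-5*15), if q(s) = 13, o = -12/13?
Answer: -967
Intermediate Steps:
o = -12/13 (o = -12*1/13 = -12/13 ≈ -0.92308)
8 + q(o)*(-5*15) = 8 + 13*(-5*15) = 8 + 13*(-75) = 8 - 975 = -967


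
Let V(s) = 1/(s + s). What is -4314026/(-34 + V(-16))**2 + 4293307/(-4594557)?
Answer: -615207115150555/165114594909 ≈ -3725.9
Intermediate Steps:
V(s) = 1/(2*s)
-4314026/(-34 + V(-16))**2 + 4293307/(-4594557) = -4314026/(-34 + (1/2)/(-16))**2 + 4293307/(-4594557) = -4314026/(-34 + (1/2)*(-1/16))**2 + 4293307*(-1/4594557) = -4314026/(-34 - 1/32)**2 - 4293307/4594557 = -4314026/((-1089/32)**2) - 4293307/4594557 = -4314026/1185921/1024 - 4293307/4594557 = -4314026*1024/1185921 - 4293307/4594557 = -4417562624/1185921 - 4293307/4594557 = -615207115150555/165114594909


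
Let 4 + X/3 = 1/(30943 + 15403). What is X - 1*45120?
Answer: -2091687669/46346 ≈ -45132.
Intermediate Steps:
X = -556149/46346 (X = -12 + 3/(30943 + 15403) = -12 + 3/46346 = -556149/46346 ≈ -12.000)
X - 1*45120 = -556149/46346 - 1*45120 = -556149/46346 - 45120 = -2091687669/46346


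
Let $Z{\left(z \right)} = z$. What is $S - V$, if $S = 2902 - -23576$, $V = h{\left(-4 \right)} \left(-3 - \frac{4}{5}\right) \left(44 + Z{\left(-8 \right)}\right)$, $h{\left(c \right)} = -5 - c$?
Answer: $\frac{131706}{5} \approx 26341.0$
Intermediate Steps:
$V = \frac{684}{5}$ ($V = \left(-5 - -4\right) \left(-3 - \frac{4}{5}\right) \left(44 - 8\right) = \left(-5 + 4\right) \left(-3 - \frac{4}{5}\right) 36 = - (-3 - \frac{4}{5}) 36 = \left(-1\right) \left(- \frac{19}{5}\right) 36 = \frac{19}{5} \cdot 36 = \frac{684}{5} \approx 136.8$)
$S = 26478$ ($S = 2902 + 23576 = 26478$)
$S - V = 26478 - \frac{684}{5} = \frac{131706}{5}$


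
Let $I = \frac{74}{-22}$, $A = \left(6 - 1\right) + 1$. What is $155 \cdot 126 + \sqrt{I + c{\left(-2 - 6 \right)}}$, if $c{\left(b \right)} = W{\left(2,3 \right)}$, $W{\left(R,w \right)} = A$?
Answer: $19530 + \frac{\sqrt{319}}{11} \approx 19532.0$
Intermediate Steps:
$A = 6$ ($A = 5 + 1 = 6$)
$W{\left(R,w \right)} = 6$
$c{\left(b \right)} = 6$
$I = - \frac{37}{11}$ ($I = 74 \left(- \frac{1}{22}\right) = - \frac{37}{11} \approx -3.3636$)
$155 \cdot 126 + \sqrt{I + c{\left(-2 - 6 \right)}} = 155 \cdot 126 + \sqrt{- \frac{37}{11} + 6} = 19530 + \sqrt{\frac{29}{11}} = 19530 + \frac{\sqrt{319}}{11}$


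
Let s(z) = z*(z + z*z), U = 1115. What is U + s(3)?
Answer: 1151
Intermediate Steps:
s(z) = z*(z + z**2)
U + s(3) = 1115 + 3**2*(1 + 3) = 1115 + 9*4 = 1115 + 36 = 1151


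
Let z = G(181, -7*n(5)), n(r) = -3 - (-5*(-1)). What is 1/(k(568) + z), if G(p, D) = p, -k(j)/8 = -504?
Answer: 1/4213 ≈ 0.00023736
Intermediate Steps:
k(j) = 4032 (k(j) = -8*(-504) = 4032)
n(r) = -8 (n(r) = -3 - 5 = -8)
z = 181
1/(k(568) + z) = 1/(4032 + 181) = 1/4213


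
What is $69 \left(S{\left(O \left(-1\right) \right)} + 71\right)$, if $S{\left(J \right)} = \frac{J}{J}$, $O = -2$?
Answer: $4968$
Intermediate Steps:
$S{\left(J \right)} = 1$
$69 \left(S{\left(O \left(-1\right) \right)} + 71\right) = 69 \left(1 + 71\right) = 69 \cdot 72 = 4968$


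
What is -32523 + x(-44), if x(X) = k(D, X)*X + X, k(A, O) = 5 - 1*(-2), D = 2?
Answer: -32875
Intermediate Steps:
k(A, O) = 7 (k(A, O) = 5 + 2 = 7)
x(X) = 8*X (x(X) = 7*X + X = 8*X)
-32523 + x(-44) = -32523 + 8*(-44) = -32523 - 352 = -32875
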